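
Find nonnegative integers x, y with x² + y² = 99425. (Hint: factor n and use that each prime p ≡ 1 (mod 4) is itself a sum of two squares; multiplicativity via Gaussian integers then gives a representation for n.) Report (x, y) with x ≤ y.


Step 1: Factor n = 99425 = 5^2 · 41 · 97.
Step 2: Check the mod-4 condition on each prime factor: 5 ≡ 1 (mod 4), exponent 2; 41 ≡ 1 (mod 4), exponent 1; 97 ≡ 1 (mod 4), exponent 1.
All primes ≡ 3 (mod 4) appear to even exponent (or don't appear), so by the two-squares theorem n IS expressible as a sum of two squares.
Step 3: Build a representation. Group n = k² · m with k = 5 and m = 41 · 97 = 3977 (a product of primes ≡ 1 (mod 4)); a representation of m scales to one of n via (k·x)² + (k·y)² = k²(x² + y²). Each prime p ≡ 1 (mod 4) is itself a sum of two squares; find a² by testing p − a² for a perfect square:
  41: 41 − 1² = 40, 41 − 2² = 37, 41 − 3² = 32, 41 − 4² = 25 = 5² ⇒ 41 = 4² + 5².
  97: 97 − 1² = 96, 97 − 2² = 93, 97 − 3² = 88, 97 − 4² = 81 = 9² ⇒ 97 = 4² + 9².
  Combine using the Brahmagupta–Fibonacci identity (a² + b²)(c² + d²) = (ac − bd)² + (ad + bc)² = (ac + bd)² + (ad − bc)²:
  41 · 97 = 3977: from (4² + 5²)(4² + 9²), take (4·4 − 5·9, 4·9 + 5·4) = (16 − 45, 36 + 20) = (-29, 56); dropping signs (only squares matter) gives (29, 56); check 29² + 56² = 841 + 3136 = 3977 ✓.
  Scale by k = 5: (5·29, 5·56) = (145, 280).
Step 4: Order so x ≤ y and verify: 145² + 280² = 21025 + 78400 = 99425 = n. ✓

n = 99425 = 145² + 280² (one valid representation with x ≤ y).


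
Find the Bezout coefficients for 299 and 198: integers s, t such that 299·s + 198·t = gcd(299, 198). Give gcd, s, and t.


Euclidean algorithm on (299, 198) — divide until remainder is 0:
  299 = 1 · 198 + 101
  198 = 1 · 101 + 97
  101 = 1 · 97 + 4
  97 = 24 · 4 + 1
  4 = 4 · 1 + 0
gcd(299, 198) = 1.
Track Bezout coefficients alongside the remainders: start with r₀ = 299 = a·1 + b·0 (s = 1, t = 0) and r₁ = 198 = a·0 + b·1 (s = 0, t = 1); each new remainder r_{k+1} = r_{k-1} − q_k·r_k inherits s_{k+1} = s_{k-1} − q_k·s_k, t_{k+1} = t_{k-1} − q_k·t_k, so r_k = a·s_k + b·t_k at every step:
  q = 1: r = 101, s = 1 − 1·0 = 1, t = 0 − 1·1 = -1  (check: 299·1 + 198·(-1) = 101)
  q = 1: r = 97, s = 0 − 1·1 = -1, t = 1 − 1·(-1) = 2  (check: 299·(-1) + 198·2 = 97)
  q = 1: r = 4, s = 1 − 1·(-1) = 2, t = -1 − 1·2 = -3  (check: 299·2 + 198·(-3) = 4)
  q = 24: r = 1, s = -1 − 24·2 = -49, t = 2 − 24·(-3) = 74  (check: 299·(-49) + 198·74 = 1)
The row with r = 1 (the gcd) gives the Bezout coefficients s = -49, t = 74.
Result: 299 · (-49) + 198 · (74) = 1.

gcd(299, 198) = 1; s = -49, t = 74 (check: 299·(-49) + 198·74 = 1).


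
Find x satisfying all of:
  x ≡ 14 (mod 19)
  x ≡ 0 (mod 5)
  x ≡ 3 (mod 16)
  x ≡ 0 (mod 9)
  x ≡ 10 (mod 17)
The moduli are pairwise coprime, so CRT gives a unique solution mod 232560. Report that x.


Product of moduli M = 19 · 5 · 16 · 9 · 17 = 232560.
Merge one congruence at a time:
  Start: x ≡ 14 (mod 19).
  Combine with x ≡ 0 (mod 5); new modulus lcm = 95.
    Write x = 14 + 19·t and substitute into x ≡ 0 (mod 5): 19·t ≡ 0 − 14 = -14 (mod 5).
    Reduce coefficients mod 5: 4·t ≡ 1 (mod 5).
    The inverse of 4 mod 5 is 4 (since 4·4 = 16 = 3·5 + 1), so t ≡ 4·1 = 4 ≡ 4 (mod 5).
    Then x = 14 + 19·4 = 90, valid modulo lcm(19, 5) = 95: x ≡ 90 (mod 95).
  Combine with x ≡ 3 (mod 16); new modulus lcm = 1520.
    Write x = 90 + 95·t and substitute into x ≡ 3 (mod 16): 95·t ≡ 3 − 90 = -87 (mod 16).
    Reduce coefficients mod 16: 15·t ≡ 9 (mod 16).
    The inverse of 15 mod 16 is 15 (since 15·15 = 225 = 14·16 + 1), so t ≡ 15·9 = 135 ≡ 7 (mod 16).
    Then x = 90 + 95·7 = 755, valid modulo lcm(95, 16) = 1520: x ≡ 755 (mod 1520).
  Combine with x ≡ 0 (mod 9); new modulus lcm = 13680.
    Write x = 755 + 1520·t and substitute into x ≡ 0 (mod 9): 1520·t ≡ 0 − 755 = -755 (mod 9).
    Reduce coefficients mod 9: 8·t ≡ 1 (mod 9).
    The inverse of 8 mod 9 is 8 (since 8·8 = 64 = 7·9 + 1), so t ≡ 8·1 = 8 ≡ 8 (mod 9).
    Then x = 755 + 1520·8 = 12915, valid modulo lcm(1520, 9) = 13680: x ≡ 12915 (mod 13680).
  Combine with x ≡ 10 (mod 17); new modulus lcm = 232560.
    Write x = 12915 + 13680·t and substitute into x ≡ 10 (mod 17): 13680·t ≡ 10 − 12915 = -12905 (mod 17).
    Reduce coefficients mod 17: 12·t ≡ 15 (mod 17).
    The inverse of 12 mod 17 is 10 (since 12·10 = 120 = 7·17 + 1), so t ≡ 10·15 = 150 ≡ 14 (mod 17).
    Then x = 12915 + 13680·14 = 204435, valid modulo lcm(13680, 17) = 232560: x ≡ 204435 (mod 232560).
Verify against each original: 204435 mod 19 = 14, 204435 mod 5 = 0, 204435 mod 16 = 3, 204435 mod 9 = 0, 204435 mod 17 = 10.

x ≡ 204435 (mod 232560).


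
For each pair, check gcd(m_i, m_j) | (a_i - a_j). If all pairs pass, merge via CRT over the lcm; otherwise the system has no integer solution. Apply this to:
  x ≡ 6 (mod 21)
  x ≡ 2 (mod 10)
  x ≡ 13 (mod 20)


Moduli 21, 10, 20 are not pairwise coprime, so CRT works modulo lcm(m_i) when all pairwise compatibility conditions hold.
Pairwise compatibility: gcd(m_i, m_j) must divide a_i - a_j for every pair.
Merge one congruence at a time:
  Start: x ≡ 6 (mod 21).
  Combine with x ≡ 2 (mod 10): gcd(21, 10) = 1; 2 - 6 = -4, which IS divisible by 1, so compatible.
    Write x = 6 + 21·t and substitute into x ≡ 2 (mod 10): 21·t ≡ 2 − 6 = -4 (mod 10).
    Reduce coefficients mod 10: 1·t ≡ 6 (mod 10).
    So t ≡ 6 (mod 10).
    Then x = 6 + 21·6 = 132, valid modulo lcm(21, 10) = 210: x ≡ 132 (mod 210).
  Combine with x ≡ 13 (mod 20): gcd(210, 20) = 10, and 13 - 132 = -119 is NOT divisible by 10.
    ⇒ system is inconsistent (no integer solution).

No solution (the system is inconsistent).


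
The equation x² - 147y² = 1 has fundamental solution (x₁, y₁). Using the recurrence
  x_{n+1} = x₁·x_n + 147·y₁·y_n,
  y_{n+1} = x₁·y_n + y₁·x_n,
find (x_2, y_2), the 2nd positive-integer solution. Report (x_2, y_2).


Step 1: Find the fundamental solution (x₁, y₁) of x² - 147y² = 1.
  Expand √147 as a continued fraction. a₀ = ⌊√147⌋ = 12; iterate m_{k+1} = d_k·a_k − m_k, d_{k+1} = (147 − m_{k+1}²)/d_k, a_{k+1} = ⌊(a₀ + m_{k+1})/d_{k+1}⌋ (starting m₀ = 0, d₀ = 1), with convergents p_k = a_k·p_{k-1} + p_{k-2}, q_k = a_k·q_{k-1} + q_{k-2} (p₋₁ = 1, q₋₁ = 0):
  k = 0: a₀ = 12; p₀/q₀ = 12/1; p₀² − 147·q₀² = 144 − 147 = -3.
  k = 1: m = 12, d = 3, a = ⌊(12 + 12)/3⌋ = 8; p/q = (8·12 + 1)/(8·1 + 0) = 97/8; p² − 147·q² = 9409 − 9408 = 1.
  The first convergent with p² − 147·q² = 1 gives the fundamental solution (x₁, y₁) = (97, 8).
Step 2: Apply the recurrence (x_{n+1}, y_{n+1}) = (x₁x_n + 147y₁y_n, x₁y_n + y₁x_n) repeatedly.
  From (x_1, y_1) = (97, 8): x_2 = 97·97 + 147·8·8 = 18817; y_2 = 97·8 + 8·97 = 1552.
Step 3: Verify x_2² - 147·y_2² = 354079489 - 354079488 = 1 (should be 1). ✓

(x_1, y_1) = (97, 8); (x_2, y_2) = (18817, 1552).


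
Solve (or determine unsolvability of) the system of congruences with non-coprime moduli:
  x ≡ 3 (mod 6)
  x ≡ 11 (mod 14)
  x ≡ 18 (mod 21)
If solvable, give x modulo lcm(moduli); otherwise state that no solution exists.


Moduli 6, 14, 21 are not pairwise coprime, so CRT works modulo lcm(m_i) when all pairwise compatibility conditions hold.
Pairwise compatibility: gcd(m_i, m_j) must divide a_i - a_j for every pair.
Merge one congruence at a time:
  Start: x ≡ 3 (mod 6).
  Combine with x ≡ 11 (mod 14): gcd(6, 14) = 2; 11 - 3 = 8, which IS divisible by 2, so compatible.
    Write x = 3 + 6·t and substitute into x ≡ 11 (mod 14): 6·t ≡ 11 − 3 = 8 (mod 14).
    Divide the congruence (and modulus) by g = 2: 3·t ≡ 4 (mod 7).
    The inverse of 3 mod 7 is 5 (since 3·5 = 15 = 2·7 + 1), so t ≡ 5·4 = 20 ≡ 6 (mod 7).
    Then x = 3 + 6·6 = 39, valid modulo lcm(6, 14) = 42: x ≡ 39 (mod 42).
  Combine with x ≡ 18 (mod 21): gcd(42, 21) = 21; 18 - 39 = -21, which IS divisible by 21, so compatible.
    Write x = 39 + 42·t and substitute into x ≡ 18 (mod 21): 42·t ≡ 18 − 39 = -21 (mod 21).
    Divide the congruence (and modulus) by g = 21: 2·t ≡ -1 (mod 1).
    Modulo 1 every t works; take t = 0.
    Then x = 39 + 42·0 = 39, valid modulo lcm(42, 21) = 42: x ≡ 39 (mod 42).
Verify: 39 mod 6 = 3, 39 mod 14 = 11, 39 mod 21 = 18.

x ≡ 39 (mod 42).


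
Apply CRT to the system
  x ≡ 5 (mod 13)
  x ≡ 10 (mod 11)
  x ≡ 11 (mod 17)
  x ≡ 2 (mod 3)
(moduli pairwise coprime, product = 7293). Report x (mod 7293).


Product of moduli M = 13 · 11 · 17 · 3 = 7293.
Merge one congruence at a time:
  Start: x ≡ 5 (mod 13).
  Combine with x ≡ 10 (mod 11); new modulus lcm = 143.
    Write x = 5 + 13·t and substitute into x ≡ 10 (mod 11): 13·t ≡ 10 − 5 = 5 (mod 11).
    Reduce coefficients mod 11: 2·t ≡ 5 (mod 11).
    The inverse of 2 mod 11 is 6 (since 2·6 = 12 = 1·11 + 1), so t ≡ 6·5 = 30 ≡ 8 (mod 11).
    Then x = 5 + 13·8 = 109, valid modulo lcm(13, 11) = 143: x ≡ 109 (mod 143).
  Combine with x ≡ 11 (mod 17); new modulus lcm = 2431.
    Write x = 109 + 143·t and substitute into x ≡ 11 (mod 17): 143·t ≡ 11 − 109 = -98 (mod 17).
    Reduce coefficients mod 17: 7·t ≡ 4 (mod 17).
    The inverse of 7 mod 17 is 5 (since 7·5 = 35 = 2·17 + 1), so t ≡ 5·4 = 20 ≡ 3 (mod 17).
    Then x = 109 + 143·3 = 538, valid modulo lcm(143, 17) = 2431: x ≡ 538 (mod 2431).
  Combine with x ≡ 2 (mod 3); new modulus lcm = 7293.
    Write x = 538 + 2431·t and substitute into x ≡ 2 (mod 3): 2431·t ≡ 2 − 538 = -536 (mod 3).
    Reduce coefficients mod 3: 1·t ≡ 1 (mod 3).
    So t ≡ 1 (mod 3).
    Then x = 538 + 2431·1 = 2969, valid modulo lcm(2431, 3) = 7293: x ≡ 2969 (mod 7293).
Verify against each original: 2969 mod 13 = 5, 2969 mod 11 = 10, 2969 mod 17 = 11, 2969 mod 3 = 2.

x ≡ 2969 (mod 7293).


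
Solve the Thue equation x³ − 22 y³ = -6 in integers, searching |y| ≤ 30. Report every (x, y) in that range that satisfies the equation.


The equation is x³ - 22y³ = -6. For fixed y, x³ = 22·y³ − 6, so a solution requires the RHS to be a perfect cube.
Strategy: iterate y from -30 to 30, compute RHS = 22·y³ − 6, and check whether it is a (positive or negative) perfect cube.
Check small values of y:
  y = 0: RHS = -6 is not a perfect cube.
  y = 1: RHS = 16 is not a perfect cube.
  y = -1: RHS = -28 is not a perfect cube.
  y = 2: RHS = 170 is not a perfect cube.
  y = -2: RHS = -182 is not a perfect cube.
  y = 3: RHS = 588 is not a perfect cube.
  y = -3: RHS = -600 is not a perfect cube.
Continuing, at y = 5: RHS = 2744 = (14)³ ⇒ x = 14 works.
Searching the remaining y in |y| ≤ 30 finds no further solutions.
Collected solutions: (14, 5).

Solutions (with |y| ≤ 30): (14, 5).


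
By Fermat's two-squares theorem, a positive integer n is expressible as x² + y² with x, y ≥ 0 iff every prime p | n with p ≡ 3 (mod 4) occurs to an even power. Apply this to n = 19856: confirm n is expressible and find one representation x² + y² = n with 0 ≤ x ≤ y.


Step 1: Factor n = 19856 = 2^4 · 17 · 73.
Step 2: Check the mod-4 condition on each prime factor: 2 = 2 (special); 17 ≡ 1 (mod 4), exponent 1; 73 ≡ 1 (mod 4), exponent 1.
All primes ≡ 3 (mod 4) appear to even exponent (or don't appear), so by the two-squares theorem n IS expressible as a sum of two squares.
Step 3: Build a representation. Group n = k² · m with k = 4 and m = 17 · 73 = 1241 (a product of primes ≡ 1 (mod 4)); a representation of m scales to one of n via (k·x)² + (k·y)² = k²(x² + y²). Each prime p ≡ 1 (mod 4) is itself a sum of two squares; find a² by testing p − a² for a perfect square:
  17: 17 − 1² = 16 = 4² ⇒ 17 = 1² + 4².
  73: 73 − 1² = 72, 73 − 2² = 69, 73 − 3² = 64 = 8² ⇒ 73 = 3² + 8².
  Combine using the Brahmagupta–Fibonacci identity (a² + b²)(c² + d²) = (ac − bd)² + (ad + bc)² = (ac + bd)² + (ad − bc)²:
  17 · 73 = 1241: from (1² + 4²)(3² + 8²), take (1·3 − 4·8, 1·8 + 4·3) = (3 − 32, 8 + 12) = (-29, 20); dropping signs (only squares matter) gives (29, 20); check 29² + 20² = 841 + 400 = 1241 ✓.
  Scale by k = 4: (4·29, 4·20) = (116, 80).
Step 4: Order so x ≤ y and verify: 80² + 116² = 6400 + 13456 = 19856 = n. ✓

n = 19856 = 80² + 116² (one valid representation with x ≤ y).


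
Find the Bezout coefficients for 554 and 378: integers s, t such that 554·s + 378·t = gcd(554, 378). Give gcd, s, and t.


Euclidean algorithm on (554, 378) — divide until remainder is 0:
  554 = 1 · 378 + 176
  378 = 2 · 176 + 26
  176 = 6 · 26 + 20
  26 = 1 · 20 + 6
  20 = 3 · 6 + 2
  6 = 3 · 2 + 0
gcd(554, 378) = 2.
Track Bezout coefficients alongside the remainders: start with r₀ = 554 = a·1 + b·0 (s = 1, t = 0) and r₁ = 378 = a·0 + b·1 (s = 0, t = 1); each new remainder r_{k+1} = r_{k-1} − q_k·r_k inherits s_{k+1} = s_{k-1} − q_k·s_k, t_{k+1} = t_{k-1} − q_k·t_k, so r_k = a·s_k + b·t_k at every step:
  q = 1: r = 176, s = 1 − 1·0 = 1, t = 0 − 1·1 = -1  (check: 554·1 + 378·(-1) = 176)
  q = 2: r = 26, s = 0 − 2·1 = -2, t = 1 − 2·(-1) = 3  (check: 554·(-2) + 378·3 = 26)
  q = 6: r = 20, s = 1 − 6·(-2) = 13, t = -1 − 6·3 = -19  (check: 554·13 + 378·(-19) = 20)
  q = 1: r = 6, s = -2 − 1·13 = -15, t = 3 − 1·(-19) = 22  (check: 554·(-15) + 378·22 = 6)
  q = 3: r = 2, s = 13 − 3·(-15) = 58, t = -19 − 3·22 = -85  (check: 554·58 + 378·(-85) = 2)
The row with r = 2 (the gcd) gives the Bezout coefficients s = 58, t = -85.
Result: 554 · (58) + 378 · (-85) = 2.

gcd(554, 378) = 2; s = 58, t = -85 (check: 554·58 + 378·(-85) = 2).


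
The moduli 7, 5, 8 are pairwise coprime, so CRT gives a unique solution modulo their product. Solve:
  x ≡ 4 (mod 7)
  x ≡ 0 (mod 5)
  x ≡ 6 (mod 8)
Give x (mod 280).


Moduli 7, 5, 8 are pairwise coprime; by CRT there is a unique solution modulo M = 7 · 5 · 8 = 280.
Solve pairwise, accumulating the modulus:
  Start with x ≡ 4 (mod 7).
  Combine with x ≡ 0 (mod 5): since gcd(7, 5) = 1, we get a unique residue mod 35.
    Write x = 4 + 7·t and substitute into x ≡ 0 (mod 5): 7·t ≡ 0 − 4 = -4 (mod 5).
    Reduce coefficients mod 5: 2·t ≡ 1 (mod 5).
    The inverse of 2 mod 5 is 3 (since 2·3 = 6 = 1·5 + 1), so t ≡ 3·1 = 3 ≡ 3 (mod 5).
    Then x = 4 + 7·3 = 25, valid modulo lcm(7, 5) = 35: x ≡ 25 (mod 35).
  Combine with x ≡ 6 (mod 8): since gcd(35, 8) = 1, we get a unique residue mod 280.
    Write x = 25 + 35·t and substitute into x ≡ 6 (mod 8): 35·t ≡ 6 − 25 = -19 (mod 8).
    Reduce coefficients mod 8: 3·t ≡ 5 (mod 8).
    The inverse of 3 mod 8 is 3 (since 3·3 = 9 = 1·8 + 1), so t ≡ 3·5 = 15 ≡ 7 (mod 8).
    Then x = 25 + 35·7 = 270, valid modulo lcm(35, 8) = 280: x ≡ 270 (mod 280).
Verify: 270 mod 7 = 4 ✓, 270 mod 5 = 0 ✓, 270 mod 8 = 6 ✓.

x ≡ 270 (mod 280).


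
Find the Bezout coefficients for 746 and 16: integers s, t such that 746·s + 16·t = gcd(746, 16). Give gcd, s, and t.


Euclidean algorithm on (746, 16) — divide until remainder is 0:
  746 = 46 · 16 + 10
  16 = 1 · 10 + 6
  10 = 1 · 6 + 4
  6 = 1 · 4 + 2
  4 = 2 · 2 + 0
gcd(746, 16) = 2.
Track Bezout coefficients alongside the remainders: start with r₀ = 746 = a·1 + b·0 (s = 1, t = 0) and r₁ = 16 = a·0 + b·1 (s = 0, t = 1); each new remainder r_{k+1} = r_{k-1} − q_k·r_k inherits s_{k+1} = s_{k-1} − q_k·s_k, t_{k+1} = t_{k-1} − q_k·t_k, so r_k = a·s_k + b·t_k at every step:
  q = 46: r = 10, s = 1 − 46·0 = 1, t = 0 − 46·1 = -46  (check: 746·1 + 16·(-46) = 10)
  q = 1: r = 6, s = 0 − 1·1 = -1, t = 1 − 1·(-46) = 47  (check: 746·(-1) + 16·47 = 6)
  q = 1: r = 4, s = 1 − 1·(-1) = 2, t = -46 − 1·47 = -93  (check: 746·2 + 16·(-93) = 4)
  q = 1: r = 2, s = -1 − 1·2 = -3, t = 47 − 1·(-93) = 140  (check: 746·(-3) + 16·140 = 2)
The row with r = 2 (the gcd) gives the Bezout coefficients s = -3, t = 140.
Result: 746 · (-3) + 16 · (140) = 2.

gcd(746, 16) = 2; s = -3, t = 140 (check: 746·(-3) + 16·140 = 2).


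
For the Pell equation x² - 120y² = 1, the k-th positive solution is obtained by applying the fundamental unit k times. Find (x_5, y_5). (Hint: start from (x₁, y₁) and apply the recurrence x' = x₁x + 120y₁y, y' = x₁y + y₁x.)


Step 1: Find the fundamental solution (x₁, y₁) of x² - 120y² = 1.
  Expand √120 as a continued fraction. a₀ = ⌊√120⌋ = 10; iterate m_{k+1} = d_k·a_k − m_k, d_{k+1} = (120 − m_{k+1}²)/d_k, a_{k+1} = ⌊(a₀ + m_{k+1})/d_{k+1}⌋ (starting m₀ = 0, d₀ = 1), with convergents p_k = a_k·p_{k-1} + p_{k-2}, q_k = a_k·q_{k-1} + q_{k-2} (p₋₁ = 1, q₋₁ = 0):
  k = 0: a₀ = 10; p₀/q₀ = 10/1; p₀² − 120·q₀² = 100 − 120 = -20.
  k = 1: m = 10, d = 20, a = ⌊(10 + 10)/20⌋ = 1; p/q = (1·10 + 1)/(1·1 + 0) = 11/1; p² − 120·q² = 121 − 120 = 1.
  The first convergent with p² − 120·q² = 1 gives the fundamental solution (x₁, y₁) = (11, 1).
Step 2: Apply the recurrence (x_{n+1}, y_{n+1}) = (x₁x_n + 120y₁y_n, x₁y_n + y₁x_n) repeatedly.
  From (x_1, y_1) = (11, 1): x_2 = 11·11 + 120·1·1 = 241; y_2 = 11·1 + 1·11 = 22.
  From (x_2, y_2) = (241, 22): x_3 = 11·241 + 120·1·22 = 5291; y_3 = 11·22 + 1·241 = 483.
  From (x_3, y_3) = (5291, 483): x_4 = 11·5291 + 120·1·483 = 116161; y_4 = 11·483 + 1·5291 = 10604.
  From (x_4, y_4) = (116161, 10604): x_5 = 11·116161 + 120·1·10604 = 2550251; y_5 = 11·10604 + 1·116161 = 232805.
Step 3: Verify x_5² - 120·y_5² = 6503780163001 - 6503780163000 = 1 (should be 1). ✓

(x_1, y_1) = (11, 1); (x_5, y_5) = (2550251, 232805).


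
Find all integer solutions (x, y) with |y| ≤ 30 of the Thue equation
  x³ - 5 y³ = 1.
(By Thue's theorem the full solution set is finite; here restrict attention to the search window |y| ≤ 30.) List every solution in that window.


The equation is x³ - 5y³ = 1. For fixed y, x³ = 5·y³ + 1, so a solution requires the RHS to be a perfect cube.
Strategy: iterate y from -30 to 30, compute RHS = 5·y³ + 1, and check whether it is a (positive or negative) perfect cube.
Check small values of y:
  y = 0: RHS = 1 = (1)³ ⇒ x = 1 works.
  y = 1: RHS = 6 is not a perfect cube.
  y = -1: RHS = -4 is not a perfect cube.
  y = 2: RHS = 41 is not a perfect cube.
  y = -2: RHS = -39 is not a perfect cube.
  y = 3: RHS = 136 is not a perfect cube.
  y = -3: RHS = -134 is not a perfect cube.
Continuing the search up to |y| = 30 finds no further solutions beyond those listed.
Collected solutions: (1, 0).

Solutions (with |y| ≤ 30): (1, 0).


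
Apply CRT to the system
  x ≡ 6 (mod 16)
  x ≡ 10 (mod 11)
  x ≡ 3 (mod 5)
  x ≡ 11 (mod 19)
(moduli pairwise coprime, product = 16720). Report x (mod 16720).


Product of moduli M = 16 · 11 · 5 · 19 = 16720.
Merge one congruence at a time:
  Start: x ≡ 6 (mod 16).
  Combine with x ≡ 10 (mod 11); new modulus lcm = 176.
    Write x = 6 + 16·t and substitute into x ≡ 10 (mod 11): 16·t ≡ 10 − 6 = 4 (mod 11).
    Reduce coefficients mod 11: 5·t ≡ 4 (mod 11).
    The inverse of 5 mod 11 is 9 (since 5·9 = 45 = 4·11 + 1), so t ≡ 9·4 = 36 ≡ 3 (mod 11).
    Then x = 6 + 16·3 = 54, valid modulo lcm(16, 11) = 176: x ≡ 54 (mod 176).
  Combine with x ≡ 3 (mod 5); new modulus lcm = 880.
    Write x = 54 + 176·t and substitute into x ≡ 3 (mod 5): 176·t ≡ 3 − 54 = -51 (mod 5).
    Reduce coefficients mod 5: 1·t ≡ 4 (mod 5).
    So t ≡ 4 (mod 5).
    Then x = 54 + 176·4 = 758, valid modulo lcm(176, 5) = 880: x ≡ 758 (mod 880).
  Combine with x ≡ 11 (mod 19); new modulus lcm = 16720.
    Write x = 758 + 880·t and substitute into x ≡ 11 (mod 19): 880·t ≡ 11 − 758 = -747 (mod 19).
    Reduce coefficients mod 19: 6·t ≡ 13 (mod 19).
    The inverse of 6 mod 19 is 16 (since 6·16 = 96 = 5·19 + 1), so t ≡ 16·13 = 208 ≡ 18 (mod 19).
    Then x = 758 + 880·18 = 16598, valid modulo lcm(880, 19) = 16720: x ≡ 16598 (mod 16720).
Verify against each original: 16598 mod 16 = 6, 16598 mod 11 = 10, 16598 mod 5 = 3, 16598 mod 19 = 11.

x ≡ 16598 (mod 16720).


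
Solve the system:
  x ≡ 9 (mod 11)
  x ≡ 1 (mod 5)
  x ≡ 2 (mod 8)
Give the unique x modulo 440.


Moduli 11, 5, 8 are pairwise coprime; by CRT there is a unique solution modulo M = 11 · 5 · 8 = 440.
Solve pairwise, accumulating the modulus:
  Start with x ≡ 9 (mod 11).
  Combine with x ≡ 1 (mod 5): since gcd(11, 5) = 1, we get a unique residue mod 55.
    Write x = 9 + 11·t and substitute into x ≡ 1 (mod 5): 11·t ≡ 1 − 9 = -8 (mod 5).
    Reduce coefficients mod 5: 1·t ≡ 2 (mod 5).
    So t ≡ 2 (mod 5).
    Then x = 9 + 11·2 = 31, valid modulo lcm(11, 5) = 55: x ≡ 31 (mod 55).
  Combine with x ≡ 2 (mod 8): since gcd(55, 8) = 1, we get a unique residue mod 440.
    Write x = 31 + 55·t and substitute into x ≡ 2 (mod 8): 55·t ≡ 2 − 31 = -29 (mod 8).
    Reduce coefficients mod 8: 7·t ≡ 3 (mod 8).
    The inverse of 7 mod 8 is 7 (since 7·7 = 49 = 6·8 + 1), so t ≡ 7·3 = 21 ≡ 5 (mod 8).
    Then x = 31 + 55·5 = 306, valid modulo lcm(55, 8) = 440: x ≡ 306 (mod 440).
Verify: 306 mod 11 = 9 ✓, 306 mod 5 = 1 ✓, 306 mod 8 = 2 ✓.

x ≡ 306 (mod 440).


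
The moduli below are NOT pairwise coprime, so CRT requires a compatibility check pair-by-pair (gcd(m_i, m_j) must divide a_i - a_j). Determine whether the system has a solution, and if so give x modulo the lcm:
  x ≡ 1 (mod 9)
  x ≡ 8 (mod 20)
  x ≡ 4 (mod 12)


Moduli 9, 20, 12 are not pairwise coprime, so CRT works modulo lcm(m_i) when all pairwise compatibility conditions hold.
Pairwise compatibility: gcd(m_i, m_j) must divide a_i - a_j for every pair.
Merge one congruence at a time:
  Start: x ≡ 1 (mod 9).
  Combine with x ≡ 8 (mod 20): gcd(9, 20) = 1; 8 - 1 = 7, which IS divisible by 1, so compatible.
    Write x = 1 + 9·t and substitute into x ≡ 8 (mod 20): 9·t ≡ 8 − 1 = 7 (mod 20).
    The inverse of 9 mod 20 is 9 (since 9·9 = 81 = 4·20 + 1), so t ≡ 9·7 = 63 ≡ 3 (mod 20).
    Then x = 1 + 9·3 = 28, valid modulo lcm(9, 20) = 180: x ≡ 28 (mod 180).
  Combine with x ≡ 4 (mod 12): gcd(180, 12) = 12; 4 - 28 = -24, which IS divisible by 12, so compatible.
    Write x = 28 + 180·t and substitute into x ≡ 4 (mod 12): 180·t ≡ 4 − 28 = -24 (mod 12).
    Divide the congruence (and modulus) by g = 12: 15·t ≡ -2 (mod 1).
    Modulo 1 every t works; take t = 0.
    Then x = 28 + 180·0 = 28, valid modulo lcm(180, 12) = 180: x ≡ 28 (mod 180).
Verify: 28 mod 9 = 1, 28 mod 20 = 8, 28 mod 12 = 4.

x ≡ 28 (mod 180).


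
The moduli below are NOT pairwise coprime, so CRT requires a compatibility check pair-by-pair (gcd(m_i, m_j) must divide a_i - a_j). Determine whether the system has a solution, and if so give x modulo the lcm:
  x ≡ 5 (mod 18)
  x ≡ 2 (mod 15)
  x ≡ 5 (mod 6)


Moduli 18, 15, 6 are not pairwise coprime, so CRT works modulo lcm(m_i) when all pairwise compatibility conditions hold.
Pairwise compatibility: gcd(m_i, m_j) must divide a_i - a_j for every pair.
Merge one congruence at a time:
  Start: x ≡ 5 (mod 18).
  Combine with x ≡ 2 (mod 15): gcd(18, 15) = 3; 2 - 5 = -3, which IS divisible by 3, so compatible.
    Write x = 5 + 18·t and substitute into x ≡ 2 (mod 15): 18·t ≡ 2 − 5 = -3 (mod 15).
    Divide the congruence (and modulus) by g = 3: 6·t ≡ -1 (mod 5).
    Reduce coefficients mod 5: 1·t ≡ 4 (mod 5).
    So t ≡ 4 (mod 5).
    Then x = 5 + 18·4 = 77, valid modulo lcm(18, 15) = 90: x ≡ 77 (mod 90).
  Combine with x ≡ 5 (mod 6): gcd(90, 6) = 6; 5 - 77 = -72, which IS divisible by 6, so compatible.
    Write x = 77 + 90·t and substitute into x ≡ 5 (mod 6): 90·t ≡ 5 − 77 = -72 (mod 6).
    Divide the congruence (and modulus) by g = 6: 15·t ≡ -12 (mod 1).
    Modulo 1 every t works; take t = 0.
    Then x = 77 + 90·0 = 77, valid modulo lcm(90, 6) = 90: x ≡ 77 (mod 90).
Verify: 77 mod 18 = 5, 77 mod 15 = 2, 77 mod 6 = 5.

x ≡ 77 (mod 90).


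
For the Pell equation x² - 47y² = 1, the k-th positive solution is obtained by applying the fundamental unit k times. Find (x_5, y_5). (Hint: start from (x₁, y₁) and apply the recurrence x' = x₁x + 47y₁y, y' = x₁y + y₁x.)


Step 1: Find the fundamental solution (x₁, y₁) of x² - 47y² = 1.
  Expand √47 as a continued fraction. a₀ = ⌊√47⌋ = 6; iterate m_{k+1} = d_k·a_k − m_k, d_{k+1} = (47 − m_{k+1}²)/d_k, a_{k+1} = ⌊(a₀ + m_{k+1})/d_{k+1}⌋ (starting m₀ = 0, d₀ = 1), with convergents p_k = a_k·p_{k-1} + p_{k-2}, q_k = a_k·q_{k-1} + q_{k-2} (p₋₁ = 1, q₋₁ = 0):
  k = 0: a₀ = 6; p₀/q₀ = 6/1; p₀² − 47·q₀² = 36 − 47 = -11.
  k = 1: m = 6, d = 11, a = ⌊(6 + 6)/11⌋ = 1; p/q = (1·6 + 1)/(1·1 + 0) = 7/1; p² − 47·q² = 49 − 47 = 2.
  k = 2: m = 5, d = 2, a = ⌊(6 + 5)/2⌋ = 5; p/q = (5·7 + 6)/(5·1 + 1) = 41/6; p² − 47·q² = 1681 − 1692 = -11.
  k = 3: m = 5, d = 11, a = ⌊(6 + 5)/11⌋ = 1; p/q = (1·41 + 7)/(1·6 + 1) = 48/7; p² − 47·q² = 2304 − 2303 = 1.
  The first convergent with p² − 47·q² = 1 gives the fundamental solution (x₁, y₁) = (48, 7).
Step 2: Apply the recurrence (x_{n+1}, y_{n+1}) = (x₁x_n + 47y₁y_n, x₁y_n + y₁x_n) repeatedly.
  From (x_1, y_1) = (48, 7): x_2 = 48·48 + 47·7·7 = 4607; y_2 = 48·7 + 7·48 = 672.
  From (x_2, y_2) = (4607, 672): x_3 = 48·4607 + 47·7·672 = 442224; y_3 = 48·672 + 7·4607 = 64505.
  From (x_3, y_3) = (442224, 64505): x_4 = 48·442224 + 47·7·64505 = 42448897; y_4 = 48·64505 + 7·442224 = 6191808.
  From (x_4, y_4) = (42448897, 6191808): x_5 = 48·42448897 + 47·7·6191808 = 4074651888; y_5 = 48·6191808 + 7·42448897 = 594349063.
Step 3: Verify x_5² - 47·y_5² = 16602788008381964544 - 16602788008381964543 = 1 (should be 1). ✓

(x_1, y_1) = (48, 7); (x_5, y_5) = (4074651888, 594349063).


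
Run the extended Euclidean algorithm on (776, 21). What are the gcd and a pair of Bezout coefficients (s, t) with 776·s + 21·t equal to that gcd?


Euclidean algorithm on (776, 21) — divide until remainder is 0:
  776 = 36 · 21 + 20
  21 = 1 · 20 + 1
  20 = 20 · 1 + 0
gcd(776, 21) = 1.
Track Bezout coefficients alongside the remainders: start with r₀ = 776 = a·1 + b·0 (s = 1, t = 0) and r₁ = 21 = a·0 + b·1 (s = 0, t = 1); each new remainder r_{k+1} = r_{k-1} − q_k·r_k inherits s_{k+1} = s_{k-1} − q_k·s_k, t_{k+1} = t_{k-1} − q_k·t_k, so r_k = a·s_k + b·t_k at every step:
  q = 36: r = 20, s = 1 − 36·0 = 1, t = 0 − 36·1 = -36  (check: 776·1 + 21·(-36) = 20)
  q = 1: r = 1, s = 0 − 1·1 = -1, t = 1 − 1·(-36) = 37  (check: 776·(-1) + 21·37 = 1)
The row with r = 1 (the gcd) gives the Bezout coefficients s = -1, t = 37.
Result: 776 · (-1) + 21 · (37) = 1.

gcd(776, 21) = 1; s = -1, t = 37 (check: 776·(-1) + 21·37 = 1).


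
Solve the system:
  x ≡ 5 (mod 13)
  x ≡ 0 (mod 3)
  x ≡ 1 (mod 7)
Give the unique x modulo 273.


Moduli 13, 3, 7 are pairwise coprime; by CRT there is a unique solution modulo M = 13 · 3 · 7 = 273.
Solve pairwise, accumulating the modulus:
  Start with x ≡ 5 (mod 13).
  Combine with x ≡ 0 (mod 3): since gcd(13, 3) = 1, we get a unique residue mod 39.
    Write x = 5 + 13·t and substitute into x ≡ 0 (mod 3): 13·t ≡ 0 − 5 = -5 (mod 3).
    Reduce coefficients mod 3: 1·t ≡ 1 (mod 3).
    So t ≡ 1 (mod 3).
    Then x = 5 + 13·1 = 18, valid modulo lcm(13, 3) = 39: x ≡ 18 (mod 39).
  Combine with x ≡ 1 (mod 7): since gcd(39, 7) = 1, we get a unique residue mod 273.
    Write x = 18 + 39·t and substitute into x ≡ 1 (mod 7): 39·t ≡ 1 − 18 = -17 (mod 7).
    Reduce coefficients mod 7: 4·t ≡ 4 (mod 7).
    The inverse of 4 mod 7 is 2 (since 4·2 = 8 = 1·7 + 1), so t ≡ 2·4 = 8 ≡ 1 (mod 7).
    Then x = 18 + 39·1 = 57, valid modulo lcm(39, 7) = 273: x ≡ 57 (mod 273).
Verify: 57 mod 13 = 5 ✓, 57 mod 3 = 0 ✓, 57 mod 7 = 1 ✓.

x ≡ 57 (mod 273).


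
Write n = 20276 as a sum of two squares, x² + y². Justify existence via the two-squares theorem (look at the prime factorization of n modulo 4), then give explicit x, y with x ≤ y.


Step 1: Factor n = 20276 = 2^2 · 37 · 137.
Step 2: Check the mod-4 condition on each prime factor: 2 = 2 (special); 37 ≡ 1 (mod 4), exponent 1; 137 ≡ 1 (mod 4), exponent 1.
All primes ≡ 3 (mod 4) appear to even exponent (or don't appear), so by the two-squares theorem n IS expressible as a sum of two squares.
Step 3: Build a representation. Group n = k² · m with k = 2 and m = 37 · 137 = 5069 (a product of primes ≡ 1 (mod 4)); a representation of m scales to one of n via (k·x)² + (k·y)² = k²(x² + y²). Each prime p ≡ 1 (mod 4) is itself a sum of two squares; find a² by testing p − a² for a perfect square:
  37: 37 − 1² = 36 = 6² ⇒ 37 = 1² + 6².
  137: 137 − 1² = 136, 137 − 2² = 133, 137 − 3² = 128, 137 − 4² = 121 = 11² ⇒ 137 = 4² + 11².
  Combine using the Brahmagupta–Fibonacci identity (a² + b²)(c² + d²) = (ac − bd)² + (ad + bc)² = (ac + bd)² + (ad − bc)²:
  37 · 137 = 5069: from (1² + 6²)(4² + 11²), take (1·4 − 6·11, 1·11 + 6·4) = (4 − 66, 11 + 24) = (-62, 35); dropping signs (only squares matter) gives (62, 35); check 62² + 35² = 3844 + 1225 = 5069 ✓.
  Scale by k = 2: (2·62, 2·35) = (124, 70).
Step 4: Order so x ≤ y and verify: 70² + 124² = 4900 + 15376 = 20276 = n. ✓

n = 20276 = 70² + 124² (one valid representation with x ≤ y).


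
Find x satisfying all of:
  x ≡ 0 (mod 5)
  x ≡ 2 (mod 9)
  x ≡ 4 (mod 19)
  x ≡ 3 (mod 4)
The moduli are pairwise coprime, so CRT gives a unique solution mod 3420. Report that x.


Product of moduli M = 5 · 9 · 19 · 4 = 3420.
Merge one congruence at a time:
  Start: x ≡ 0 (mod 5).
  Combine with x ≡ 2 (mod 9); new modulus lcm = 45.
    Write x = 0 + 5·t and substitute into x ≡ 2 (mod 9): 5·t ≡ 2 − 0 = 2 (mod 9).
    The inverse of 5 mod 9 is 2 (since 5·2 = 10 = 1·9 + 1), so t ≡ 2·2 = 4 ≡ 4 (mod 9).
    Then x = 0 + 5·4 = 20, valid modulo lcm(5, 9) = 45: x ≡ 20 (mod 45).
  Combine with x ≡ 4 (mod 19); new modulus lcm = 855.
    Write x = 20 + 45·t and substitute into x ≡ 4 (mod 19): 45·t ≡ 4 − 20 = -16 (mod 19).
    Reduce coefficients mod 19: 7·t ≡ 3 (mod 19).
    The inverse of 7 mod 19 is 11 (since 7·11 = 77 = 4·19 + 1), so t ≡ 11·3 = 33 ≡ 14 (mod 19).
    Then x = 20 + 45·14 = 650, valid modulo lcm(45, 19) = 855: x ≡ 650 (mod 855).
  Combine with x ≡ 3 (mod 4); new modulus lcm = 3420.
    Write x = 650 + 855·t and substitute into x ≡ 3 (mod 4): 855·t ≡ 3 − 650 = -647 (mod 4).
    Reduce coefficients mod 4: 3·t ≡ 1 (mod 4).
    The inverse of 3 mod 4 is 3 (since 3·3 = 9 = 2·4 + 1), so t ≡ 3·1 = 3 ≡ 3 (mod 4).
    Then x = 650 + 855·3 = 3215, valid modulo lcm(855, 4) = 3420: x ≡ 3215 (mod 3420).
Verify against each original: 3215 mod 5 = 0, 3215 mod 9 = 2, 3215 mod 19 = 4, 3215 mod 4 = 3.

x ≡ 3215 (mod 3420).


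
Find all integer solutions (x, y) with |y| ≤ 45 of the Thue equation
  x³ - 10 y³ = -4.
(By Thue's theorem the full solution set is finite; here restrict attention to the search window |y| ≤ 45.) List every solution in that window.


The equation is x³ - 10y³ = -4. For fixed y, x³ = 10·y³ − 4, so a solution requires the RHS to be a perfect cube.
Strategy: iterate y from -45 to 45, compute RHS = 10·y³ − 4, and check whether it is a (positive or negative) perfect cube.
Check small values of y:
  y = 0: RHS = -4 is not a perfect cube.
  y = 1: RHS = 6 is not a perfect cube.
  y = -1: RHS = -14 is not a perfect cube.
  y = 2: RHS = 76 is not a perfect cube.
  y = -2: RHS = -84 is not a perfect cube.
  y = 3: RHS = 266 is not a perfect cube.
  y = -3: RHS = -274 is not a perfect cube.
Continuing the search up to |y| = 45 finds no solutions either.
No (x, y) in the scanned range satisfies the equation.

No integer solutions with |y| ≤ 45.


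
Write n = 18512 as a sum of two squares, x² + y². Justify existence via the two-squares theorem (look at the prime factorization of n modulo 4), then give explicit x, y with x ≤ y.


Step 1: Factor n = 18512 = 2^4 · 13 · 89.
Step 2: Check the mod-4 condition on each prime factor: 2 = 2 (special); 13 ≡ 1 (mod 4), exponent 1; 89 ≡ 1 (mod 4), exponent 1.
All primes ≡ 3 (mod 4) appear to even exponent (or don't appear), so by the two-squares theorem n IS expressible as a sum of two squares.
Step 3: Build a representation. Group n = k² · m with k = 4 and m = 13 · 89 = 1157 (a product of primes ≡ 1 (mod 4)); a representation of m scales to one of n via (k·x)² + (k·y)² = k²(x² + y²). Each prime p ≡ 1 (mod 4) is itself a sum of two squares; find a² by testing p − a² for a perfect square:
  13: 13 − 1² = 12, 13 − 2² = 9 = 3² ⇒ 13 = 2² + 3².
  89: 89 − 1² = 88, 89 − 2² = 85, 89 − 3² = 80, 89 − 4² = 73, 89 − 5² = 64 = 8² ⇒ 89 = 5² + 8².
  Combine using the Brahmagupta–Fibonacci identity (a² + b²)(c² + d²) = (ac − bd)² + (ad + bc)² = (ac + bd)² + (ad − bc)²:
  13 · 89 = 1157: from (2² + 3²)(5² + 8²), take (2·5 − 3·8, 2·8 + 3·5) = (10 − 24, 16 + 15) = (-14, 31); dropping signs (only squares matter) gives (14, 31); check 14² + 31² = 196 + 961 = 1157 ✓.
  Scale by k = 4: (4·14, 4·31) = (56, 124).
Step 4: Order so x ≤ y and verify: 56² + 124² = 3136 + 15376 = 18512 = n. ✓

n = 18512 = 56² + 124² (one valid representation with x ≤ y).


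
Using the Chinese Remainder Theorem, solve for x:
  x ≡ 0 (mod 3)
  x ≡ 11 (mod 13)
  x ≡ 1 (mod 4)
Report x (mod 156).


Moduli 3, 13, 4 are pairwise coprime; by CRT there is a unique solution modulo M = 3 · 13 · 4 = 156.
Solve pairwise, accumulating the modulus:
  Start with x ≡ 0 (mod 3).
  Combine with x ≡ 11 (mod 13): since gcd(3, 13) = 1, we get a unique residue mod 39.
    Write x = 0 + 3·t and substitute into x ≡ 11 (mod 13): 3·t ≡ 11 − 0 = 11 (mod 13).
    The inverse of 3 mod 13 is 9 (since 3·9 = 27 = 2·13 + 1), so t ≡ 9·11 = 99 ≡ 8 (mod 13).
    Then x = 0 + 3·8 = 24, valid modulo lcm(3, 13) = 39: x ≡ 24 (mod 39).
  Combine with x ≡ 1 (mod 4): since gcd(39, 4) = 1, we get a unique residue mod 156.
    Write x = 24 + 39·t and substitute into x ≡ 1 (mod 4): 39·t ≡ 1 − 24 = -23 (mod 4).
    Reduce coefficients mod 4: 3·t ≡ 1 (mod 4).
    The inverse of 3 mod 4 is 3 (since 3·3 = 9 = 2·4 + 1), so t ≡ 3·1 = 3 ≡ 3 (mod 4).
    Then x = 24 + 39·3 = 141, valid modulo lcm(39, 4) = 156: x ≡ 141 (mod 156).
Verify: 141 mod 3 = 0 ✓, 141 mod 13 = 11 ✓, 141 mod 4 = 1 ✓.

x ≡ 141 (mod 156).


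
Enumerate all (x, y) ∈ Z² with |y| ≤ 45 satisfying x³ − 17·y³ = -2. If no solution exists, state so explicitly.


The equation is x³ - 17y³ = -2. For fixed y, x³ = 17·y³ − 2, so a solution requires the RHS to be a perfect cube.
Strategy: iterate y from -45 to 45, compute RHS = 17·y³ − 2, and check whether it is a (positive or negative) perfect cube.
Check small values of y:
  y = 0: RHS = -2 is not a perfect cube.
  y = 1: RHS = 15 is not a perfect cube.
  y = -1: RHS = -19 is not a perfect cube.
  y = 2: RHS = 134 is not a perfect cube.
  y = -2: RHS = -138 is not a perfect cube.
  y = 3: RHS = 457 is not a perfect cube.
  y = -3: RHS = -461 is not a perfect cube.
Continuing the search up to |y| = 45 finds no solutions either.
No (x, y) in the scanned range satisfies the equation.

No integer solutions with |y| ≤ 45.


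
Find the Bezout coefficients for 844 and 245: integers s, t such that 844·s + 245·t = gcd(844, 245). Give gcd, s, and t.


Euclidean algorithm on (844, 245) — divide until remainder is 0:
  844 = 3 · 245 + 109
  245 = 2 · 109 + 27
  109 = 4 · 27 + 1
  27 = 27 · 1 + 0
gcd(844, 245) = 1.
Track Bezout coefficients alongside the remainders: start with r₀ = 844 = a·1 + b·0 (s = 1, t = 0) and r₁ = 245 = a·0 + b·1 (s = 0, t = 1); each new remainder r_{k+1} = r_{k-1} − q_k·r_k inherits s_{k+1} = s_{k-1} − q_k·s_k, t_{k+1} = t_{k-1} − q_k·t_k, so r_k = a·s_k + b·t_k at every step:
  q = 3: r = 109, s = 1 − 3·0 = 1, t = 0 − 3·1 = -3  (check: 844·1 + 245·(-3) = 109)
  q = 2: r = 27, s = 0 − 2·1 = -2, t = 1 − 2·(-3) = 7  (check: 844·(-2) + 245·7 = 27)
  q = 4: r = 1, s = 1 − 4·(-2) = 9, t = -3 − 4·7 = -31  (check: 844·9 + 245·(-31) = 1)
The row with r = 1 (the gcd) gives the Bezout coefficients s = 9, t = -31.
Result: 844 · (9) + 245 · (-31) = 1.

gcd(844, 245) = 1; s = 9, t = -31 (check: 844·9 + 245·(-31) = 1).


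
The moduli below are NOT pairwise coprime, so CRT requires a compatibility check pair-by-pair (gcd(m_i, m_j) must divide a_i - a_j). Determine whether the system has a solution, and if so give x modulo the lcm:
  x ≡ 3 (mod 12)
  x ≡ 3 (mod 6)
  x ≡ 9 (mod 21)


Moduli 12, 6, 21 are not pairwise coprime, so CRT works modulo lcm(m_i) when all pairwise compatibility conditions hold.
Pairwise compatibility: gcd(m_i, m_j) must divide a_i - a_j for every pair.
Merge one congruence at a time:
  Start: x ≡ 3 (mod 12).
  Combine with x ≡ 3 (mod 6): gcd(12, 6) = 6; 3 - 3 = 0, which IS divisible by 6, so compatible.
    Write x = 3 + 12·t and substitute into x ≡ 3 (mod 6): 12·t ≡ 3 − 3 = 0 (mod 6).
    Divide the congruence (and modulus) by g = 6: 2·t ≡ 0 (mod 1).
    Modulo 1 every t works; take t = 0.
    Then x = 3 + 12·0 = 3, valid modulo lcm(12, 6) = 12: x ≡ 3 (mod 12).
  Combine with x ≡ 9 (mod 21): gcd(12, 21) = 3; 9 - 3 = 6, which IS divisible by 3, so compatible.
    Write x = 3 + 12·t and substitute into x ≡ 9 (mod 21): 12·t ≡ 9 − 3 = 6 (mod 21).
    Divide the congruence (and modulus) by g = 3: 4·t ≡ 2 (mod 7).
    The inverse of 4 mod 7 is 2 (since 4·2 = 8 = 1·7 + 1), so t ≡ 2·2 = 4 ≡ 4 (mod 7).
    Then x = 3 + 12·4 = 51, valid modulo lcm(12, 21) = 84: x ≡ 51 (mod 84).
Verify: 51 mod 12 = 3, 51 mod 6 = 3, 51 mod 21 = 9.

x ≡ 51 (mod 84).


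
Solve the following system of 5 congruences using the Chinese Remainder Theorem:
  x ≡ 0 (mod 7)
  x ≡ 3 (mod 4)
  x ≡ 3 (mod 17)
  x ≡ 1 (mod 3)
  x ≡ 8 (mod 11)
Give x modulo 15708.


Product of moduli M = 7 · 4 · 17 · 3 · 11 = 15708.
Merge one congruence at a time:
  Start: x ≡ 0 (mod 7).
  Combine with x ≡ 3 (mod 4); new modulus lcm = 28.
    Write x = 0 + 7·t and substitute into x ≡ 3 (mod 4): 7·t ≡ 3 − 0 = 3 (mod 4).
    Reduce coefficients mod 4: 3·t ≡ 3 (mod 4).
    The inverse of 3 mod 4 is 3 (since 3·3 = 9 = 2·4 + 1), so t ≡ 3·3 = 9 ≡ 1 (mod 4).
    Then x = 0 + 7·1 = 7, valid modulo lcm(7, 4) = 28: x ≡ 7 (mod 28).
  Combine with x ≡ 3 (mod 17); new modulus lcm = 476.
    Write x = 7 + 28·t and substitute into x ≡ 3 (mod 17): 28·t ≡ 3 − 7 = -4 (mod 17).
    Reduce coefficients mod 17: 11·t ≡ 13 (mod 17).
    The inverse of 11 mod 17 is 14 (since 11·14 = 154 = 9·17 + 1), so t ≡ 14·13 = 182 ≡ 12 (mod 17).
    Then x = 7 + 28·12 = 343, valid modulo lcm(28, 17) = 476: x ≡ 343 (mod 476).
  Combine with x ≡ 1 (mod 3); new modulus lcm = 1428.
    Write x = 343 + 476·t and substitute into x ≡ 1 (mod 3): 476·t ≡ 1 − 343 = -342 (mod 3).
    Reduce coefficients mod 3: 2·t ≡ 0 (mod 3).
    The inverse of 2 mod 3 is 2 (since 2·2 = 4 = 1·3 + 1), so t ≡ 2·0 = 0 ≡ 0 (mod 3).
    Then x = 343 + 476·0 = 343, valid modulo lcm(476, 3) = 1428: x ≡ 343 (mod 1428).
  Combine with x ≡ 8 (mod 11); new modulus lcm = 15708.
    Write x = 343 + 1428·t and substitute into x ≡ 8 (mod 11): 1428·t ≡ 8 − 343 = -335 (mod 11).
    Reduce coefficients mod 11: 9·t ≡ 6 (mod 11).
    The inverse of 9 mod 11 is 5 (since 9·5 = 45 = 4·11 + 1), so t ≡ 5·6 = 30 ≡ 8 (mod 11).
    Then x = 343 + 1428·8 = 11767, valid modulo lcm(1428, 11) = 15708: x ≡ 11767 (mod 15708).
Verify against each original: 11767 mod 7 = 0, 11767 mod 4 = 3, 11767 mod 17 = 3, 11767 mod 3 = 1, 11767 mod 11 = 8.

x ≡ 11767 (mod 15708).


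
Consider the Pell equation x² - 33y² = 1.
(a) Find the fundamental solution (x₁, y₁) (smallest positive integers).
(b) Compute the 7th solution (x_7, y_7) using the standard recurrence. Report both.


Step 1: Find the fundamental solution (x₁, y₁) of x² - 33y² = 1.
  Expand √33 as a continued fraction. a₀ = ⌊√33⌋ = 5; iterate m_{k+1} = d_k·a_k − m_k, d_{k+1} = (33 − m_{k+1}²)/d_k, a_{k+1} = ⌊(a₀ + m_{k+1})/d_{k+1}⌋ (starting m₀ = 0, d₀ = 1), with convergents p_k = a_k·p_{k-1} + p_{k-2}, q_k = a_k·q_{k-1} + q_{k-2} (p₋₁ = 1, q₋₁ = 0):
  k = 0: a₀ = 5; p₀/q₀ = 5/1; p₀² − 33·q₀² = 25 − 33 = -8.
  k = 1: m = 5, d = 8, a = ⌊(5 + 5)/8⌋ = 1; p/q = (1·5 + 1)/(1·1 + 0) = 6/1; p² − 33·q² = 36 − 33 = 3.
  k = 2: m = 3, d = 3, a = ⌊(5 + 3)/3⌋ = 2; p/q = (2·6 + 5)/(2·1 + 1) = 17/3; p² − 33·q² = 289 − 297 = -8.
  k = 3: m = 3, d = 8, a = ⌊(5 + 3)/8⌋ = 1; p/q = (1·17 + 6)/(1·3 + 1) = 23/4; p² − 33·q² = 529 − 528 = 1.
  The first convergent with p² − 33·q² = 1 gives the fundamental solution (x₁, y₁) = (23, 4).
Step 2: Apply the recurrence (x_{n+1}, y_{n+1}) = (x₁x_n + 33y₁y_n, x₁y_n + y₁x_n) repeatedly.
  From (x_1, y_1) = (23, 4): x_2 = 23·23 + 33·4·4 = 1057; y_2 = 23·4 + 4·23 = 184.
  From (x_2, y_2) = (1057, 184): x_3 = 23·1057 + 33·4·184 = 48599; y_3 = 23·184 + 4·1057 = 8460.
  From (x_3, y_3) = (48599, 8460): x_4 = 23·48599 + 33·4·8460 = 2234497; y_4 = 23·8460 + 4·48599 = 388976.
  From (x_4, y_4) = (2234497, 388976): x_5 = 23·2234497 + 33·4·388976 = 102738263; y_5 = 23·388976 + 4·2234497 = 17884436.
  From (x_5, y_5) = (102738263, 17884436): x_6 = 23·102738263 + 33·4·17884436 = 4723725601; y_6 = 23·17884436 + 4·102738263 = 822295080.
  From (x_6, y_6) = (4723725601, 822295080): x_7 = 23·4723725601 + 33·4·822295080 = 217188639383; y_7 = 23·822295080 + 4·4723725601 = 37807689244.
Step 3: Verify x_7² - 33·y_7² = 47170905077038818620689 - 47170905077038818620688 = 1 (should be 1). ✓

(x_1, y_1) = (23, 4); (x_7, y_7) = (217188639383, 37807689244).
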